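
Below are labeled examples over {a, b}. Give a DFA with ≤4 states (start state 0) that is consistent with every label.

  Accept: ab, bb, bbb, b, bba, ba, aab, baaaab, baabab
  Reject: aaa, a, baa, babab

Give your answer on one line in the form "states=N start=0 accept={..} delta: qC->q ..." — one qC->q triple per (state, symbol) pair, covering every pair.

Grow the machine one transition at a time. Run the examples from 0; the earliest place one falls off (shortest prefix, ties alphabetical) gets sent to the lowest-numbered state that keeps every Accept/Reject pair distinguishable — a pair clashes when both reach the same state with identical unread suffix — and to a fresh state only if none does.
a: 0a undefined. 0a->0: ok.
b: 0b undefined. 0b->0: no, ab/aaa meet in 0. Open state 1: 0b->1.
ba: 1a undefined. 1a->0: no, ab/babab meet in 1. 1a->1: no, ab/baa meet in 1. Open state 2: 1a->2.
bb: 1b undefined. 1b->0: no, bb/aaa meet in 0. 1b->1: ok.
baa: 2a undefined. 2a->0: ok.
bab: 2b undefined. 2b->0: no, ab/babab meet in 1. 2b->1: no, ab/babab meet in 1. 2b->2: no, ab/babab meet in 1. Open state 3: 2b->3.
baba: 3a undefined. 3a->0: no, ab/babab meet in 1. 3a->1: no, ab/babab meet in 1. 3a->2: no, baabab/babab meet in 3. 3a->3: ok.
babab: 3b undefined. 3b->0: ok.
All examples now run through 4 states with every (state, symbol) defined. Accept strings end in {1,2,3}, Reject strings end in {0}; accept={1,2,3}.

states=4 start=0 accept={1,2,3} delta: 0a->0 0b->1 1a->2 1b->1 2a->0 2b->3 3a->3 3b->0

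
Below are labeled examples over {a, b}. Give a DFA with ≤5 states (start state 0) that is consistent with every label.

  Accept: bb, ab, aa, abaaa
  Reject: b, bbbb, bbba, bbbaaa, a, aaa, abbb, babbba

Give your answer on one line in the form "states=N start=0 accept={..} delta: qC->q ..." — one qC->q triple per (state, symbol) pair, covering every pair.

states=3 start=0 accept={0,2} delta: 0a->1 0b->1 1a->0 1b->2 2a->0 2b->0

Fold the examples into a partial DFA from state 0: repeatedly fix the first undefined (state, symbol) met by the shortest-then-alphabetical prefix, trying targets in increasing order and rejecting any under which an Accept and a Reject string meet in one state with the same remainder; add a state when all current targets are rejected. Accepting states are where Accept strings end.
a: 0a undefined. 0a->0: no, ab/b meet in 0 with "b" left. Open state 1: 0a->1.
b: 0b undefined. 0b->0: no, bb/b meet in 0. 0b->1: ok.
aa: 1a undefined. 1a->0: ok.
ab: 1b undefined. 1b->0: no, bb/bbbb meet in 0. 1b->1: no, bb/b meet in 1. Open state 2: 1b->2.
aba: 2a undefined. 2a->0: ok.
abb: 2b undefined. 2b->0: ok.
All examples now run through 3 states with every (state, symbol) defined. Accept strings end in {0,2}, Reject strings end in {1}; accept={0,2}.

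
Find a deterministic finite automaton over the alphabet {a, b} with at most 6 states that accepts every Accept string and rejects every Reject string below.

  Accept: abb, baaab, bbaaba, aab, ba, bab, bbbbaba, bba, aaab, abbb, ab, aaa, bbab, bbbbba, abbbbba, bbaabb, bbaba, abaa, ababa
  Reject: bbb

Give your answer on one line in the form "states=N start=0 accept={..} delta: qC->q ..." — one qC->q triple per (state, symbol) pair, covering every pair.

states=2 start=0 accept={1} delta: 0a->1 0b->0 1a->1 1b->1

Fold the examples into a partial DFA from state 0: repeatedly fix the first undefined (state, symbol) met by the shortest-then-alphabetical prefix, trying targets in increasing order and rejecting any under which an Accept and a Reject string meet in one state with the same remainder; add a state when all current targets are rejected. Accepting states are where Accept strings end.
a: 0a undefined. 0a->0: no, abbb/bbb meet in 0 with "bbb" left. Open state 1: 0a->1.
b: 0b undefined. 0b->0: ok.
aa: 1a undefined. 1a->0: no, aab/bbb meet in 0. 1a->1: ok.
ab: 1b undefined. 1b->0: no, abb/bbb meet in 0. 1b->1: ok.
All examples now run through 2 states with every (state, symbol) defined. Accept strings end in {1}, Reject strings end in {0}; accept={1}.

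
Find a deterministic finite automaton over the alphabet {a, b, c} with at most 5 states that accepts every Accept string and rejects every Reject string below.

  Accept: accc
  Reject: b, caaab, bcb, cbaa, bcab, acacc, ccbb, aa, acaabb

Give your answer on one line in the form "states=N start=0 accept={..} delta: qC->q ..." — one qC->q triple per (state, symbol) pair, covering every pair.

Fold the examples into a partial DFA from state 0: repeatedly fix the first undefined (state, symbol) met by the shortest-then-alphabetical prefix, trying targets in increasing order and rejecting any under which an Accept and a Reject string meet in one state with the same remainder; add a state when all current targets are rejected. Accepting states are where Accept strings end.
a: 0a undefined. 0a->0: ok.
b: 0b undefined. 0b->0: ok.
c: 0c undefined. 0c->0: no, accc/b meet in 0. Open state 1: 0c->1.
ca: 1a undefined. 1a->0: ok.
cb: 1b undefined. 1b->0: ok.
cc: 1c undefined. 1c->0: ok.
All examples now run through 2 states with every (state, symbol) defined. Accept strings end in {1}, Reject strings end in {0}; accept={1}.

states=2 start=0 accept={1} delta: 0a->0 0b->0 0c->1 1a->0 1b->0 1c->0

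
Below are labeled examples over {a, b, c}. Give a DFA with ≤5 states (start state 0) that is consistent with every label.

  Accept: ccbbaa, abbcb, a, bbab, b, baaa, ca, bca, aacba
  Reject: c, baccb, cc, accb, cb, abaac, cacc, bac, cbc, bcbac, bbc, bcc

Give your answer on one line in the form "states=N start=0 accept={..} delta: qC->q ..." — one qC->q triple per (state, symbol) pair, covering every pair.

states=4 start=0 accept={0,1} delta: 0a->0 0b->1 0c->2 1a->0 1b->1 1c->3 2a->0 2b->2 2c->2 3a->0 3b->0 3c->2

Grow the machine one transition at a time. Run the examples from 0; the earliest place one falls off (shortest prefix, ties alphabetical) gets sent to the lowest-numbered state that keeps every Accept/Reject pair distinguishable — a pair clashes when both reach the same state with identical unread suffix — and to a fresh state only if none does.
a: 0a undefined. 0a->0: ok.
b: 0b undefined. 0b->0: no, abbcb/cb meet in 0 with "cb" left. Open state 1: 0b->1.
c: 0c undefined. 0c->0: no, a/c meet in 0. 0c->1: no, b/c meet in 1. Open state 2: 0c->2.
ba: 1a undefined. 1a->0: ok.
bb: 1b undefined. 1b->0: no, abbcb/cb meet in 2 with "b" left. 1b->1: ok.
bc: 1c undefined. 1c->0: no, a/bbc meet in 0. 1c->1: no, abbcb/bbc meet in 1. 1c->2: no, abbcb/cb meet in 2 with "b" left. Open state 3: 1c->3.
ca: 2a undefined. 2a->0: ok.
cb: 2b undefined. 2b->0: no, a/cb meet in 0. 2b->1: no, bbab/cb meet in 1. 2b->2: ok.
cc: 2c undefined. 2c->0: no, ccbbaa/cc meet in 0. 2c->1: no, bbab/baccb meet in 1. 2c->2: ok.
bca: 3a undefined. 3a->0: ok.
bcb: 3b undefined. 3b->0: ok.
bcc: 3c undefined. 3c->0: no, ccbbaa/bcc meet in 0. 3c->1: no, bbab/bcc meet in 1. 3c->2: ok.
All examples now run through 4 states with every (state, symbol) defined. Accept strings end in {0,1}, Reject strings end in {2,3}; accept={0,1}.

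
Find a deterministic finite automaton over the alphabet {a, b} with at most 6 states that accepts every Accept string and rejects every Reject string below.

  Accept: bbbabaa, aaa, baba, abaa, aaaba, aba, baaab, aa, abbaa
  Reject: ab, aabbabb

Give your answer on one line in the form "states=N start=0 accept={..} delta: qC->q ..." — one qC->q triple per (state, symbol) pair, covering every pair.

states=3 start=0 accept={0,2} delta: 0a->0 0b->1 1a->2 1b->1 2a->2 2b->0

State merging on the prefix tree: take the shortest (then alphabetical) example prefix whose next move is undefined and point that move at state 0, else 1, else 2, ...; a target is out if some Accept/Reject pair would then sit in one state with the same input left (inseparable). If every existing state is out, open a new one.
a: 0a undefined. 0a->0: ok.
b: 0b undefined. 0b->0: no, bbbabaa/ab meet in 0. Open state 1: 0b->1.
ba: 1a undefined. 1a->0: no, baaab/ab meet in 1. 1a->1: no, abaa/ab meet in 1. Open state 2: 1a->2.
bb: 1b undefined. 1b->0: no, aaa/aabbabb meet in 0. 1b->1: ok.
baa: 2a undefined. 2a->0: no, baaab/ab meet in 1. 2a->1: no, abaa/ab meet in 1. 2a->2: ok.
bab: 2b undefined. 2b->0: ok.
All examples now run through 3 states with every (state, symbol) defined. Accept strings end in {0,2}, Reject strings end in {1}; accept={0,2}.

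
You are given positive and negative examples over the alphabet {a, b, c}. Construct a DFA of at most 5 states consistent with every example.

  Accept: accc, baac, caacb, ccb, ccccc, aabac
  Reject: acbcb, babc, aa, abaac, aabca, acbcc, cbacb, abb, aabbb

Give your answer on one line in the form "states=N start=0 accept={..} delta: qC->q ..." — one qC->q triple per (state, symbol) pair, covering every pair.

states=4 start=0 accept={0} delta: 0a->1 0b->0 0c->0 1a->2 1b->1 1c->2 2a->1 2b->3 2c->0 3a->0 3b->1 3c->1

Fold the examples into a partial DFA from state 0: repeatedly fix the first undefined (state, symbol) met by the shortest-then-alphabetical prefix, trying targets in increasing order and rejecting any under which an Accept and a Reject string meet in one state with the same remainder; add a state when all current targets are rejected. Accepting states are where Accept strings end.
a: 0a undefined. 0a->0: no, baac/abaac meet in 0 with "baac" left. Open state 1: 0a->1.
b: 0b undefined. 0b->0: ok.
c: 0c undefined. 0c->0: ok.
aa: 1a undefined. 1a->0: no, baac/aa meet in 0. 1a->1: no, caacb/cbacb meet in 1 with "cb" left. Open state 2: 1a->2.
ab: 1b undefined. 1b->0: no, baac/abaac meet in 2 with "c" left. 1b->1: ok.
ac: 1c undefined. 1c->0: no, accc/acbcb meet in 0. 1c->1: no, accc/acbcb meet in 1. 1c->2: ok.
aab: 2b undefined. 2b->0: no, ccb/acbcb meet in 0. 2b->1: no, baac/acbcc meet in 2 with "c" left. 2b->2: no, accc/acbcc meet in 2 with "cc" left. Open state 3: 2b->3.
acc: 2c undefined. 2c->0: ok.
aaba: 3a undefined. 3a->0: ok.
aabb: 3b undefined. 3b->0: no, accc/aabbb meet in 0. 3b->1: ok.
aabc: 3c undefined. 3c->0: no, accc/acbcb meet in 0. 3c->1: ok.
abaa: 2a undefined. 2a->0: no, accc/abaac meet in 0. 2a->1: ok.
All examples now run through 4 states with every (state, symbol) defined. Accept strings end in {0}, Reject strings end in {1,2,3}; accept={0}.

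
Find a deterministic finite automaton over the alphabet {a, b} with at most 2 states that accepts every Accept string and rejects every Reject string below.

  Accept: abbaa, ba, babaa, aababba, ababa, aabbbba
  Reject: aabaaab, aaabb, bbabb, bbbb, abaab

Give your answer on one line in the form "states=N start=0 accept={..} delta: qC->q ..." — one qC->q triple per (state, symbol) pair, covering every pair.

states=2 start=0 accept={0} delta: 0a->0 0b->1 1a->0 1b->1

State merging on the prefix tree: take the shortest (then alphabetical) example prefix whose next move is undefined and point that move at state 0, else 1, else 2, ...; a target is out if some Accept/Reject pair would then sit in one state with the same input left (inseparable). If every existing state is out, open a new one.
a: 0a undefined. 0a->0: ok.
b: 0b undefined. 0b->0: no, abbaa/aabaaab meet in 0. Open state 1: 0b->1.
ba: 1a undefined. 1a->0: ok.
bb: 1b undefined. 1b->0: no, abbaa/aaabb meet in 0. 1b->1: ok.
All examples now run through 2 states with every (state, symbol) defined. Accept strings end in {0}, Reject strings end in {1}; accept={0}.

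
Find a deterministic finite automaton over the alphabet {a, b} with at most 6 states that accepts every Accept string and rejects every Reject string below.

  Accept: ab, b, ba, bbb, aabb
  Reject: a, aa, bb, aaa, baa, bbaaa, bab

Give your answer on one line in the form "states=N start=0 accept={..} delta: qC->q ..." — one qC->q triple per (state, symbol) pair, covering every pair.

State merging on the prefix tree: take the shortest (then alphabetical) example prefix whose next move is undefined and point that move at state 0, else 1, else 2, ...; a target is out if some Accept/Reject pair would then sit in one state with the same input left (inseparable). If every existing state is out, open a new one.
a: 0a undefined. 0a->0: no, aabb/bb meet in 0 with "bb" left. Open state 1: 0a->1.
b: 0b undefined. 0b->0: no, ab/bab meet in 1 with "b" left. 0b->1: no, ab/bb meet in 1 with "b" left. Open state 2: 0b->2.
aa: 1a undefined. 1a->0: no, aabb/bb meet in 2 with "b" left. 1a->1: ok.
ab: 1b undefined. 1b->0: ok.
ba: 2a undefined. 2a->0: no, b/bab meet in 2. 2a->1: no, ab/bab meet in 0. 2a->2: no, b/baa meet in 2. Open state 3: 2a->3.
bb: 2b undefined. 2b->0: no, ab/bb meet in 0. 2b->1: ok.
baa: 3a undefined. 3a->0: no, ab/baa meet in 0. 3a->1: ok.
bab: 3b undefined. 3b->0: no, ab/bab meet in 0. 3b->1: ok.
All examples now run through 4 states with every (state, symbol) defined. Accept strings end in {0,2,3}, Reject strings end in {1}; accept={0,2,3}.

states=4 start=0 accept={0,2,3} delta: 0a->1 0b->2 1a->1 1b->0 2a->3 2b->1 3a->1 3b->1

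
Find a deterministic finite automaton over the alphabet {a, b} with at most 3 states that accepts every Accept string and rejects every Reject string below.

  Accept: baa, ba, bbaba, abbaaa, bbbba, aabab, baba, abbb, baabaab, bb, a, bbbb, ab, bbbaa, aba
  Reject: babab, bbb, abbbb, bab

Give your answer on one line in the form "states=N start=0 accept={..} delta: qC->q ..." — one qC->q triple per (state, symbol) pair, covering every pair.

states=3 start=0 accept={0,1} delta: 0a->1 0b->2 1a->1 1b->0 2a->0 2b->0

Grow the machine one transition at a time. Run the examples from 0; the earliest place one falls off (shortest prefix, ties alphabetical) gets sent to the lowest-numbered state that keeps every Accept/Reject pair distinguishable — a pair clashes when both reach the same state with identical unread suffix — and to a fresh state only if none does.
a: 0a undefined. 0a->0: no, aabab/bab meet in 0 with "bab" left. Open state 1: 0a->1.
b: 0b undefined. 0b->0: no, bb/bbb meet in 0. 0b->1: no, aabab/babab meet in 1 with "abab" left. Open state 2: 0b->2.
aa: 1a undefined. 1a->0: no, aabab/bab meet in 2 with "ab" left. 1a->1: ok.
ab: 1b undefined. 1b->0: ok.
ba: 2a undefined. 2a->0: ok.
bb: 2b undefined. 2b->0: ok.
All examples now run through 3 states with every (state, symbol) defined. Accept strings end in {0,1}, Reject strings end in {2}; accept={0,1}.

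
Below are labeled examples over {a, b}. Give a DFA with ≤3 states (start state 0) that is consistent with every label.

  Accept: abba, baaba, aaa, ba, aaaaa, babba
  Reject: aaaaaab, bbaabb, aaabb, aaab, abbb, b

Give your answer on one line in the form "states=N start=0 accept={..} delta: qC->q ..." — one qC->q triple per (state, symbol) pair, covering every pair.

Grow the machine one transition at a time. Run the examples from 0; the earliest place one falls off (shortest prefix, ties alphabetical) gets sent to the lowest-numbered state that keeps every Accept/Reject pair distinguishable — a pair clashes when both reach the same state with identical unread suffix — and to a fresh state only if none does.
a: 0a undefined. 0a->0: ok.
b: 0b undefined. 0b->0: no, abba/aaaaaab meet in 0. Open state 1: 0b->1.
ba: 1a undefined. 1a->0: ok.
bb: 1b undefined. 1b->0: no, abba/bbaabb meet in 0. 1b->1: ok.
All examples now run through 2 states with every (state, symbol) defined. Accept strings end in {0}, Reject strings end in {1}; accept={0}.

states=2 start=0 accept={0} delta: 0a->0 0b->1 1a->0 1b->1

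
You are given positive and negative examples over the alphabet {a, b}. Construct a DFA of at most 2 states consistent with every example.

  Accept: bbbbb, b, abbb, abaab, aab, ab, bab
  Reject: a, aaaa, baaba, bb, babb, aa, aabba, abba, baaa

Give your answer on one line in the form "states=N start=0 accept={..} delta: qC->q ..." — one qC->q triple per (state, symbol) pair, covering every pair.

states=2 start=0 accept={1} delta: 0a->0 0b->1 1a->0 1b->0

Fold the examples into a partial DFA from state 0: repeatedly fix the first undefined (state, symbol) met by the shortest-then-alphabetical prefix, trying targets in increasing order and rejecting any under which an Accept and a Reject string meet in one state with the same remainder; add a state when all current targets are rejected. Accepting states are where Accept strings end.
a: 0a undefined. 0a->0: ok.
b: 0b undefined. 0b->0: no, bbbbb/a meet in 0. Open state 1: 0b->1.
ba: 1a undefined. 1a->0: ok.
bb: 1b undefined. 1b->0: ok.
All examples now run through 2 states with every (state, symbol) defined. Accept strings end in {1}, Reject strings end in {0}; accept={1}.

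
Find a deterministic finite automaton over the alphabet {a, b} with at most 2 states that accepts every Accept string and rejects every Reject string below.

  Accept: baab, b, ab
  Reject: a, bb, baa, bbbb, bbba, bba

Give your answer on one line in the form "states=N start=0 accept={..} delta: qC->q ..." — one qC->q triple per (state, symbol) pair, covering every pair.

states=2 start=0 accept={1} delta: 0a->0 0b->1 1a->0 1b->0

State merging on the prefix tree: take the shortest (then alphabetical) example prefix whose next move is undefined and point that move at state 0, else 1, else 2, ...; a target is out if some Accept/Reject pair would then sit in one state with the same input left (inseparable). If every existing state is out, open a new one.
a: 0a undefined. 0a->0: ok.
b: 0b undefined. 0b->0: no, baab/a meet in 0. Open state 1: 0b->1.
ba: 1a undefined. 1a->0: ok.
bb: 1b undefined. 1b->0: ok.
All examples now run through 2 states with every (state, symbol) defined. Accept strings end in {1}, Reject strings end in {0}; accept={1}.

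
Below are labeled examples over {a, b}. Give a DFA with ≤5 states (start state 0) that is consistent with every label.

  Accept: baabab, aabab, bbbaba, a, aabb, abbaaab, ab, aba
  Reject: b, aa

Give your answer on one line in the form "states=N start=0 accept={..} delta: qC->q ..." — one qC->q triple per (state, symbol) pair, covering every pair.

Fold the examples into a partial DFA from state 0: repeatedly fix the first undefined (state, symbol) met by the shortest-then-alphabetical prefix, trying targets in increasing order and rejecting any under which an Accept and a Reject string meet in one state with the same remainder; add a state when all current targets are rejected. Accepting states are where Accept strings end.
a: 0a undefined. 0a->0: no, a/aa meet in 0. Open state 1: 0a->1.
b: 0b undefined. 0b->0: ok.
aa: 1a undefined. 1a->0: no, aabb/b meet in 0. 1a->1: no, a/aa meet in 1. Open state 2: 1a->2.
ab: 1b undefined. 1b->0: no, ab/b meet in 0. 1b->1: no, bbbaba/aa meet in 2. 1b->2: no, ab/aa meet in 2. Open state 3: 1b->3.
aab: 2b undefined. 2b->0: no, aabb/b meet in 0. 2b->1: ok.
aba: 3a undefined. 3a->0: no, bbbaba/b meet in 0. 3a->1: ok.
abb: 3b undefined. 3b->0: ok.
abbaaa: 2a undefined. 2a->0: no, abbaaab/b meet in 0. 2a->1: ok.
All examples now run through 4 states with every (state, symbol) defined. Accept strings end in {1,3}, Reject strings end in {0,2}; accept={1,3}.

states=4 start=0 accept={1,3} delta: 0a->1 0b->0 1a->2 1b->3 2a->1 2b->1 3a->1 3b->0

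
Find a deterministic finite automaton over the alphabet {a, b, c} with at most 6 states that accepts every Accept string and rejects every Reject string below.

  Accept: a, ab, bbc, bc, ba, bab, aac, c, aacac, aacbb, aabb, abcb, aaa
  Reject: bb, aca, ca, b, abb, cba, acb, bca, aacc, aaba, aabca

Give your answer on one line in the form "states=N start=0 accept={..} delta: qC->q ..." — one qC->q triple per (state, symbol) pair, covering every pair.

states=4 start=0 accept={1,3} delta: 0a->1 0b->0 0c->1 1a->2 1b->3 1c->3 2a->1 2b->1 2c->3 3a->0 3b->2 3c->2

State merging on the prefix tree: take the shortest (then alphabetical) example prefix whose next move is undefined and point that move at state 0, else 1, else 2, ...; a target is out if some Accept/Reject pair would then sit in one state with the same input left (inseparable). If every existing state is out, open a new one.
a: 0a undefined. 0a->0: no, ab/b meet in 0 with "b" left. Open state 1: 0a->1.
b: 0b undefined. 0b->0: ok.
c: 0c undefined. 0c->0: no, a/ca meet in 1. 0c->1: ok.
aa: 1a undefined. 1a->0: no, a/aaba meet in 1. 1a->1: no, a/ca meet in 1. Open state 2: 1a->2.
ab: 1b undefined. 1b->0: no, a/cba meet in 1. 1b->1: no, a/abb meet in 1. 1b->2: no, ab/ca meet in 2. Open state 3: 1b->3.
ac: 1c undefined. 1c->0: no, a/aca meet in 1. 1c->1: no, ab/acb meet in 3. 1c->2: no, aaa/aca meet in 2 with "a" left. 1c->3: ok.
aaa: 2a undefined. 2a->0: no, aaa/bb meet in 0. 2a->1: ok.
aab: 2b undefined. 2b->0: no, a/aaba meet in 1. 2b->1: ok.
aac: 2c undefined. 2c->0: no, a/aacc meet in 1. 2c->1: no, ab/aacc meet in 3. 2c->2: no, aac/ca meet in 2. 2c->3: ok.
abb: 3b undefined. 3b->0: no, aacbb/bb meet in 0. 3b->1: no, a/abb meet in 1. 3b->2: ok.
abc: 3c undefined. 3c->0: no, abcb/bb meet in 0. 3c->1: no, a/aacc meet in 1. 3c->2: ok.
aca: 3a undefined. 3a->0: ok.
All examples now run through 4 states with every (state, symbol) defined. Accept strings end in {1,3}, Reject strings end in {0,2}; accept={1,3}.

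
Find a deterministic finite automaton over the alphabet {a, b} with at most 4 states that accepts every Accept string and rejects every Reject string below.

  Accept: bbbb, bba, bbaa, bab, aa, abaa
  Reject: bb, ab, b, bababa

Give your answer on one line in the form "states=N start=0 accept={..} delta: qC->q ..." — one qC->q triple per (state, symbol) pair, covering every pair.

State merging on the prefix tree: take the shortest (then alphabetical) example prefix whose next move is undefined and point that move at state 0, else 1, else 2, ...; a target is out if some Accept/Reject pair would then sit in one state with the same input left (inseparable). If every existing state is out, open a new one.
a: 0a undefined. 0a->0: ok.
b: 0b undefined. 0b->0: no, bbbb/bb meet in 0. Open state 1: 0b->1.
ba: 1a undefined. 1a->0: no, bab/ab meet in 1. 1a->1: no, bab/bb meet in 1 with "b" left. Open state 2: 1a->2.
bb: 1b undefined. 1b->0: no, bbbb/bb meet in 0. 1b->1: no, bbbb/bb meet in 1. 1b->2: ok.
bab: 2b undefined. 2b->0: no, bbbb/ab meet in 1. 2b->1: no, bbbb/bb meet in 2. 2b->2: no, bbbb/bb meet in 2. Open state 3: 2b->3.
bba: 2a undefined. 2a->0: ok.
baba: 3a undefined. 3a->0: ok.
bbbb: 3b undefined. 3b->0: ok.
All examples now run through 4 states with every (state, symbol) defined. Accept strings end in {0,3}, Reject strings end in {1,2}; accept={0,3}.

states=4 start=0 accept={0,3} delta: 0a->0 0b->1 1a->2 1b->2 2a->0 2b->3 3a->0 3b->0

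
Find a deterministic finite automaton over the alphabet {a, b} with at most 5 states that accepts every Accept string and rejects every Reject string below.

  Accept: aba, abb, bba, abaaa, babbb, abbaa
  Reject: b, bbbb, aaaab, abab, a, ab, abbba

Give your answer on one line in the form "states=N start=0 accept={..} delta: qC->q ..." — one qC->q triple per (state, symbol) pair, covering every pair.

states=3 start=0 accept={2} delta: 0a->0 0b->1 1a->2 1b->2 2a->2 2b->0

Fold the examples into a partial DFA from state 0: repeatedly fix the first undefined (state, symbol) met by the shortest-then-alphabetical prefix, trying targets in increasing order and rejecting any under which an Accept and a Reject string meet in one state with the same remainder; add a state when all current targets are rejected. Accepting states are where Accept strings end.
a: 0a undefined. 0a->0: ok.
b: 0b undefined. 0b->0: no, aba/b meet in 0. Open state 1: 0b->1.
ba: 1a undefined. 1a->0: no, aba/a meet in 0. 1a->1: no, aba/b meet in 1. Open state 2: 1a->2.
bb: 1b undefined. 1b->0: no, aba/abbba meet in 2. 1b->1: no, aba/abbba meet in 2. 1b->2: ok.
bab: 2b undefined. 2b->0: ok.
bba: 2a undefined. 2a->0: no, bba/abab meet in 0. 2a->1: no, bba/b meet in 1. 2a->2: ok.
All examples now run through 3 states with every (state, symbol) defined. Accept strings end in {2}, Reject strings end in {0,1}; accept={2}.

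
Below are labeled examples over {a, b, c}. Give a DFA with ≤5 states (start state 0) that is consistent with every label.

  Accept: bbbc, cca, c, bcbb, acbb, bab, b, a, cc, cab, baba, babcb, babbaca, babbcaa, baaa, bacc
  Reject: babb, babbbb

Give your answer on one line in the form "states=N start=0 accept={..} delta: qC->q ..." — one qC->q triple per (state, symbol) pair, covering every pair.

states=4 start=0 accept={0,1,2} delta: 0a->0 0b->1 0c->0 1a->1 1b->2 1c->0 2a->0 2b->3 2c->0 3a->0 3b->2 3c->0

State merging on the prefix tree: take the shortest (then alphabetical) example prefix whose next move is undefined and point that move at state 0, else 1, else 2, ...; a target is out if some Accept/Reject pair would then sit in one state with the same input left (inseparable). If every existing state is out, open a new one.
a: 0a undefined. 0a->0: ok.
b: 0b undefined. 0b->0: no, bab/babb meet in 0. Open state 1: 0b->1.
c: 0c undefined. 0c->0: ok.
ba: 1a undefined. 1a->0: no, acbb/babb meet in 1 with "b" left. 1a->1: ok.
bb: 1b undefined. 1b->0: no, b/babb meet in 1. 1b->1: no, acbb/babb meet in 1. Open state 2: 1b->2.
bc: 1c undefined. 1c->0: ok.
bbb: 2b undefined. 2b->0: no, bbbc/babb meet in 0. 2b->1: no, b/babb meet in 1. 2b->2: no, bcbb/babb meet in 2. Open state 3: 2b->3.
baba: 2a undefined. 2a->0: ok.
babc: 2c undefined. 2c->0: ok.
bbbc: 3c undefined. 3c->0: ok.
babba: 3a undefined. 3a->0: ok.
babbb: 3b undefined. 3b->0: no, b/babbbb meet in 1. 3b->1: no, bcbb/babbbb meet in 2. 3b->2: ok.
All examples now run through 4 states with every (state, symbol) defined. Accept strings end in {0,1,2}, Reject strings end in {3}; accept={0,1,2}.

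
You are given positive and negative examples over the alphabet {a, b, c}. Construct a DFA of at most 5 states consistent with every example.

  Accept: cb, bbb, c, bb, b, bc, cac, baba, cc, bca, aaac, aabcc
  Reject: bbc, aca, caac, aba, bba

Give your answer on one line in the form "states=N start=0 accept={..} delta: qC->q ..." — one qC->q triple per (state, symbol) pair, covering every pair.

states=4 start=0 accept={0,1,3} delta: 0a->0 0b->1 0c->1 1a->2 1b->3 1c->0 2a->3 2b->0 2c->0 3a->2 3b->0 3c->2

State merging on the prefix tree: take the shortest (then alphabetical) example prefix whose next move is undefined and point that move at state 0, else 1, else 2, ...; a target is out if some Accept/Reject pair would then sit in one state with the same input left (inseparable). If every existing state is out, open a new one.
a: 0a undefined. 0a->0: ok.
b: 0b undefined. 0b->0: no, bbb/aba meet in 0. Open state 1: 0b->1.
c: 0c undefined. 0c->0: no, c/aca meet in 0. 0c->1: ok.
ba: 1a undefined. 1a->0: no, c/caac meet in 1. 1a->1: no, c/aca meet in 1. Open state 2: 1a->2.
bb: 1b undefined. 1b->0: no, cb/bba meet in 0. 1b->1: no, bc/bbc meet in 1 with "c" left. 1b->2: no, cb/aca meet in 2. Open state 3: 1b->3.
bc: 1c undefined. 1c->0: ok.
bab: 2b undefined. 2b->0: ok.
bba: 3a undefined. 3a->0: no, bc/bba meet in 0. 3a->1: no, c/bba meet in 1. 3a->2: ok.
bbb: 3b undefined. 3b->0: ok.
bbc: 3c undefined. 3c->0: no, bbb/bbc meet in 0. 3c->1: no, c/bbc meet in 1. 3c->2: ok.
caa: 2a undefined. 2a->0: no, c/caac meet in 1. 2a->1: no, bbb/caac meet in 0. 2a->2: no, cac/caac meet in 2 with "c" left. 2a->3: ok.
cac: 2c undefined. 2c->0: ok.
All examples now run through 4 states with every (state, symbol) defined. Accept strings end in {0,1,3}, Reject strings end in {2}; accept={0,1,3}.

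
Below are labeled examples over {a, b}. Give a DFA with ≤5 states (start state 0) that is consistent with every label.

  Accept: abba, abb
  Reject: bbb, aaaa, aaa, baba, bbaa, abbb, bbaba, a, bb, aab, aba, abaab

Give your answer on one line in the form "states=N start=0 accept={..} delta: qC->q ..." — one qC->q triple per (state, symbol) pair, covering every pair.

State merging on the prefix tree: take the shortest (then alphabetical) example prefix whose next move is undefined and point that move at state 0, else 1, else 2, ...; a target is out if some Accept/Reject pair would then sit in one state with the same input left (inseparable). If every existing state is out, open a new one.
a: 0a undefined. 0a->0: no, abb/bb meet in 0 with "bb" left. Open state 1: 0a->1.
b: 0b undefined. 0b->0: ok.
aa: 1a undefined. 1a->0: ok.
ab: 1b undefined. 1b->0: no, abba/aaa meet in 1. 1b->1: no, abba/bbb meet in 0. Open state 2: 1b->2.
aba: 2a undefined. 2a->0: ok.
abb: 2b undefined. 2b->0: no, abba/aaa meet in 1. 2b->1: no, abba/bbb meet in 0. 2b->2: no, abba/bbb meet in 0. Open state 3: 2b->3.
abba: 3a undefined. 3a->0: no, abba/bbb meet in 0. 3a->1: no, abba/aaa meet in 1. 3a->2: no, abba/abaab meet in 2. 3a->3: ok.
abbb: 3b undefined. 3b->0: ok.
All examples now run through 4 states with every (state, symbol) defined. Accept strings end in {3}, Reject strings end in {0,1,2}; accept={3}.

states=4 start=0 accept={3} delta: 0a->1 0b->0 1a->0 1b->2 2a->0 2b->3 3a->3 3b->0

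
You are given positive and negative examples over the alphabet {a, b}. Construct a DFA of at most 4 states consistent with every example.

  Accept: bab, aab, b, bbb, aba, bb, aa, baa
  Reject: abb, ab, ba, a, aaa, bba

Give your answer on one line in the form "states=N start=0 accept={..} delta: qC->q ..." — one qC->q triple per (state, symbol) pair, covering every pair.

Fold the examples into a partial DFA from state 0: repeatedly fix the first undefined (state, symbol) met by the shortest-then-alphabetical prefix, trying targets in increasing order and rejecting any under which an Accept and a Reject string meet in one state with the same remainder; add a state when all current targets are rejected. Accepting states are where Accept strings end.
a: 0a undefined. 0a->0: no, aab/ab meet in 0 with "b" left. Open state 1: 0a->1.
b: 0b undefined. 0b->0: no, bab/ab meet in 1 with "b" left. 0b->1: no, b/a meet in 1. Open state 2: 0b->2.
aa: 1a undefined. 1a->0: ok.
ab: 1b undefined. 1b->0: no, aab/abb meet in 2. 1b->1: ok.
ba: 2a undefined. 2a->0: no, aba/ba meet in 0. 2a->1: no, bab/abb meet in 1. 2a->2: no, aab/ba meet in 2. Open state 3: 2a->3.
bb: 2b undefined. 2b->0: ok.
baa: 3a undefined. 3a->0: ok.
bab: 3b undefined. 3b->0: ok.
All examples now run through 4 states with every (state, symbol) defined. Accept strings end in {0,2}, Reject strings end in {1,3}; accept={0,2}.

states=4 start=0 accept={0,2} delta: 0a->1 0b->2 1a->0 1b->1 2a->3 2b->0 3a->0 3b->0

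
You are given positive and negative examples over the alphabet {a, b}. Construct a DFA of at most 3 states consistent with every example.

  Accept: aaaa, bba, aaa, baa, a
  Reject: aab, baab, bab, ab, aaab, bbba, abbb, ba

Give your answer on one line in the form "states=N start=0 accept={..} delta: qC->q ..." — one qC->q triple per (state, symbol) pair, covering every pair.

State merging on the prefix tree: take the shortest (then alphabetical) example prefix whose next move is undefined and point that move at state 0, else 1, else 2, ...; a target is out if some Accept/Reject pair would then sit in one state with the same input left (inseparable). If every existing state is out, open a new one.
a: 0a undefined. 0a->0: ok.
b: 0b undefined. 0b->0: no, aaaa/aab meet in 0. Open state 1: 0b->1.
ba: 1a undefined. 1a->0: no, aaaa/ba meet in 0. 1a->1: no, baa/aab meet in 1. Open state 2: 1a->2.
bb: 1b undefined. 1b->0: ok.
baa: 2a undefined. 2a->0: ok.
bab: 2b undefined. 2b->0: no, aaaa/bab meet in 0. 2b->1: ok.
All examples now run through 3 states with every (state, symbol) defined. Accept strings end in {0}, Reject strings end in {1,2}; accept={0}.

states=3 start=0 accept={0} delta: 0a->0 0b->1 1a->2 1b->0 2a->0 2b->1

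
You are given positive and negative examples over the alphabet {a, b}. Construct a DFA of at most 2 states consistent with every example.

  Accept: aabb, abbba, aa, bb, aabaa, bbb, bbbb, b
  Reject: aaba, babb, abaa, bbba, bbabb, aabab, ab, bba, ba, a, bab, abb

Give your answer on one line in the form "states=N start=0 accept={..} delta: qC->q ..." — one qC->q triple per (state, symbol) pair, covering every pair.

states=2 start=0 accept={0} delta: 0a->1 0b->0 1a->0 1b->1

Fold the examples into a partial DFA from state 0: repeatedly fix the first undefined (state, symbol) met by the shortest-then-alphabetical prefix, trying targets in increasing order and rejecting any under which an Accept and a Reject string meet in one state with the same remainder; add a state when all current targets are rejected. Accepting states are where Accept strings end.
a: 0a undefined. 0a->0: no, aabb/abb meet in 0 with "bb" left. Open state 1: 0a->1.
b: 0b undefined. 0b->0: ok.
aa: 1a undefined. 1a->0: ok.
ab: 1b undefined. 1b->0: no, aabb/babb meet in 0. 1b->1: ok.
All examples now run through 2 states with every (state, symbol) defined. Accept strings end in {0}, Reject strings end in {1}; accept={0}.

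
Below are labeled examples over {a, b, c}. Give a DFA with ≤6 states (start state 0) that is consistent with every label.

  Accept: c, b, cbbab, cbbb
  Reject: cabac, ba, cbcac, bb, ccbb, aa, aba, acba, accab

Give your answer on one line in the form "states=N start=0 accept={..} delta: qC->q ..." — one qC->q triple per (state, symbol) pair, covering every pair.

states=4 start=0 accept={1} delta: 0a->0 0b->1 0c->1 1a->2 1b->2 1c->1 2a->2 2b->3 2c->2 3a->3 3b->1 3c->0

State merging on the prefix tree: take the shortest (then alphabetical) example prefix whose next move is undefined and point that move at state 0, else 1, else 2, ...; a target is out if some Accept/Reject pair would then sit in one state with the same input left (inseparable). If every existing state is out, open a new one.
a: 0a undefined. 0a->0: ok.
b: 0b undefined. 0b->0: no, b/ba meet in 0. Open state 1: 0b->1.
c: 0c undefined. 0c->0: no, c/aa meet in 0. 0c->1: ok.
ba: 1a undefined. 1a->0: no, c/cabac meet in 1. 1a->1: no, c/ba meet in 1. Open state 2: 1a->2.
bb: 1b undefined. 1b->0: no, cbbb/bb meet in 0. 1b->1: no, c/bb meet in 1. 1b->2: ok.
cc: 1c undefined. 1c->0: no, c/accab meet in 1. 1c->1: ok.
cab: 2b undefined. 2b->0: no, c/cabac meet in 1. 2b->1: no, c/ccbb meet in 1. 2b->2: no, cbbb/ba meet in 2. Open state 3: 2b->3.
cbc: 2c undefined. 2c->0: no, c/cbcac meet in 1. 2c->1: no, c/cbcac meet in 1. 2c->2: ok.
acba: 2a undefined. 2a->0: no, c/cbcac meet in 1. 2a->1: no, c/cbcac meet in 1. 2a->2: ok.
caba: 3a undefined. 3a->0: no, c/cabac meet in 1. 3a->1: no, c/cabac meet in 1. 3a->2: no, cbbab/ccbb meet in 3. 3a->3: ok.
cbbb: 3b undefined. 3b->0: no, cbbab/aa meet in 0. 3b->1: ok.
cabac: 3c undefined. 3c->0: ok.
All examples now run through 4 states with every (state, symbol) defined. Accept strings end in {1}, Reject strings end in {0,2,3}; accept={1}.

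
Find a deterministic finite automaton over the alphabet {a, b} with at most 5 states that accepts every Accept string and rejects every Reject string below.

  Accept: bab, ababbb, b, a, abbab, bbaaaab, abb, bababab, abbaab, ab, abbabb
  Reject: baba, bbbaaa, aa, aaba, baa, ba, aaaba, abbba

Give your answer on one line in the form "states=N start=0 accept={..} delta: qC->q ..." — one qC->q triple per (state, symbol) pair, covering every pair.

Fold the examples into a partial DFA from state 0: repeatedly fix the first undefined (state, symbol) met by the shortest-then-alphabetical prefix, trying targets in increasing order and rejecting any under which an Accept and a Reject string meet in one state with the same remainder; add a state when all current targets are rejected. Accepting states are where Accept strings end.
a: 0a undefined. 0a->0: no, a/aa meet in 0. Open state 1: 0a->1.
b: 0b undefined. 0b->0: no, a/ba meet in 1. 0b->1: ok.
aa: 1a undefined. 1a->0: no, bab/baa meet in 1. 1a->1: no, b/aa meet in 1. Open state 2: 1a->2.
ab: 1b undefined. 1b->0: no, b/abbba meet in 1. 1b->1: ok.
aaa: 2a undefined. 2a->0: no, b/bbbaaa meet in 1. 2a->1: no, b/baa meet in 1. 2a->2: ok.
aab: 2b undefined. 2b->0: no, ababbb/baba meet in 1. 2b->1: ok.
All examples now run through 3 states with every (state, symbol) defined. Accept strings end in {1}, Reject strings end in {2}; accept={1}.

states=3 start=0 accept={1} delta: 0a->1 0b->1 1a->2 1b->1 2a->2 2b->1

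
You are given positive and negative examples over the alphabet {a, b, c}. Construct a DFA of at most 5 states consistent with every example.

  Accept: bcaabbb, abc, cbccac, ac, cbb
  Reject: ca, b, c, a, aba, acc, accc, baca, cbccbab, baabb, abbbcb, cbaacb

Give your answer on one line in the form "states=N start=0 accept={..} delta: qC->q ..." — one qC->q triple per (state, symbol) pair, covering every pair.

Grow the machine one transition at a time. Run the examples from 0; the earliest place one falls off (shortest prefix, ties alphabetical) gets sent to the lowest-numbered state that keeps every Accept/Reject pair distinguishable — a pair clashes when both reach the same state with identical unread suffix — and to a fresh state only if none does.
a: 0a undefined. 0a->0: no, ac/c meet in 0 with "c" left. Open state 1: 0a->1.
b: 0b undefined. 0b->0: ok.
c: 0c undefined. 0c->0: no, cbb/b meet in 0. 0c->1: ok.
ab: 1b undefined. 1b->0: no, abc/c meet in 1. 1b->1: no, cbb/c meet in 1. Open state 2: 1b->2.
ac: 1c undefined. 1c->0: no, ac/b meet in 0. 1c->1: no, ac/c meet in 1. 1c->2: no, abc/acc meet in 2 with "c" left. Open state 3: 1c->3.
ca: 1a undefined. 1a->0: ok.
aba: 2a undefined. 2a->0: ok.
abb: 2b undefined. 2b->0: no, bcaabbb/ca meet in 0. 2b->1: no, cbb/c meet in 1. 2b->2: ok.
abc: 2c undefined. 2c->0: no, abc/ca meet in 0. 2c->1: no, bcaabbb/abbbcb meet in 2. 2c->2: no, bcaabbb/abbbcb meet in 2. 2c->3: ok.
acc: 3c undefined. 3c->0: no, bcaabbb/cbccbab meet in 2. 3c->1: no, abc/accc meet in 3. 3c->2: no, bcaabbb/acc meet in 2. 3c->3: no, abc/acc meet in 3. Open state 4: 3c->4.
accc: 4c undefined. 4c->0: ok.
baca: 3a undefined. 3a->0: ok.
cbcca: 4a undefined. 4a->0: no, cbccac/c meet in 1. 4a->1: ok.
cbccb: 4b undefined. 4b->0: no, bcaabbb/cbccbab meet in 2. 4b->1: ok.
abbbcb: 3b undefined. 3b->0: ok.
All examples now run through 5 states with every (state, symbol) defined. Accept strings end in {2,3}, Reject strings end in {0,1,4}; accept={2,3}.

states=5 start=0 accept={2,3} delta: 0a->1 0b->0 0c->1 1a->0 1b->2 1c->3 2a->0 2b->2 2c->3 3a->0 3b->0 3c->4 4a->1 4b->1 4c->0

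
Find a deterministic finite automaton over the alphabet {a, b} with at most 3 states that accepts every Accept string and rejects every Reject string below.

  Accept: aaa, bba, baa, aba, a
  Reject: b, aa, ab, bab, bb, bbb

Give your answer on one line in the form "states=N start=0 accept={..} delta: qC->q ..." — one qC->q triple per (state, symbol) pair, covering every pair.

State merging on the prefix tree: take the shortest (then alphabetical) example prefix whose next move is undefined and point that move at state 0, else 1, else 2, ...; a target is out if some Accept/Reject pair would then sit in one state with the same input left (inseparable). If every existing state is out, open a new one.
a: 0a undefined. 0a->0: no, aaa/aa meet in 0. Open state 1: 0a->1.
b: 0b undefined. 0b->0: no, baa/aa meet in 1 with "a" left. 0b->1: no, a/b meet in 1. Open state 2: 0b->2.
aa: 1a undefined. 1a->0: ok.
ab: 1b undefined. 1b->0: ok.
ba: 2a undefined. 2a->0: ok.
bb: 2b undefined. 2b->0: ok.
All examples now run through 3 states with every (state, symbol) defined. Accept strings end in {1}, Reject strings end in {0,2}; accept={1}.

states=3 start=0 accept={1} delta: 0a->1 0b->2 1a->0 1b->0 2a->0 2b->0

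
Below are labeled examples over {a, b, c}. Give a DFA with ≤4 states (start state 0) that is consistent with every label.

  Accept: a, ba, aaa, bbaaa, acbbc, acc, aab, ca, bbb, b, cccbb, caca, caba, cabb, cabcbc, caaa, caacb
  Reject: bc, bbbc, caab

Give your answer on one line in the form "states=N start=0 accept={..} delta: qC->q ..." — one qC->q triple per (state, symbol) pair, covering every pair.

states=4 start=0 accept={0,2,3} delta: 0a->0 0b->0 0c->1 1a->2 1b->2 1c->0 2a->3 2b->2 2c->2 3a->0 3b->1 3c->0

Grow the machine one transition at a time. Run the examples from 0; the earliest place one falls off (shortest prefix, ties alphabetical) gets sent to the lowest-numbered state that keeps every Accept/Reject pair distinguishable — a pair clashes when both reach the same state with identical unread suffix — and to a fresh state only if none does.
a: 0a undefined. 0a->0: ok.
b: 0b undefined. 0b->0: ok.
c: 0c undefined. 0c->0: no, a/bc meet in 0. Open state 1: 0c->1.
ca: 1a undefined. 1a->0: no, a/caab meet in 0. 1a->1: no, ca/bc meet in 1. Open state 2: 1a->2.
cc: 1c undefined. 1c->0: ok.
acb: 1b undefined. 1b->0: no, acbbc/bc meet in 1. 1b->1: no, cccbb/bc meet in 1. 1b->2: ok.
caa: 2a undefined. 2a->0: no, a/caab meet in 0. 2a->1: no, ca/caab meet in 2. 2a->2: no, cccbb/caab meet in 2 with "b" left. Open state 3: 2a->3.
cab: 2b undefined. 2b->0: no, acbbc/bc meet in 1. 2b->1: no, cccbb/bc meet in 1. 2b->2: ok.
cac: 2c undefined. 2c->0: no, cabcbc/bc meet in 1. 2c->1: no, acbbc/bc meet in 1. 2c->2: ok.
caaa: 3a undefined. 3a->0: ok.
caab: 3b undefined. 3b->0: no, a/caab meet in 0. 3b->1: ok.
caac: 3c undefined. 3c->0: ok.
All examples now run through 4 states with every (state, symbol) defined. Accept strings end in {0,2,3}, Reject strings end in {1}; accept={0,2,3}.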